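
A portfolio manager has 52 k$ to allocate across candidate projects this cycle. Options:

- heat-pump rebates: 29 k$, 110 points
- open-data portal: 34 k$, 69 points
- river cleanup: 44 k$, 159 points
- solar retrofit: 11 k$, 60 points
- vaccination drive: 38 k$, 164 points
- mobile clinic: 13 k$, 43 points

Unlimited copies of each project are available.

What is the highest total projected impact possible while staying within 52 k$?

240

Best packing: 4×solar retrofit — 44 k$, 240 total.
Every other selection either busts 52 k$ or fails to beat 240.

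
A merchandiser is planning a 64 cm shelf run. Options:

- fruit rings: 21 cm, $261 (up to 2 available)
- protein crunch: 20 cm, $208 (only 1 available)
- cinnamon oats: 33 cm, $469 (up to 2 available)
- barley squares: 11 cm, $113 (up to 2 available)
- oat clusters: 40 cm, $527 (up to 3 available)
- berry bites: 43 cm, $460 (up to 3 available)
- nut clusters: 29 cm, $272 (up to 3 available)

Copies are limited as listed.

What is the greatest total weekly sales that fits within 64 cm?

790

Ranking by ratio (weekly sales/cm): cinnamon oats 14.21, oat clusters 13.18, fruit rings 12.43, berry bites 10.70.
Taking the top-ratio products first gives fruit rings + cinnamon oats for 730 (54 cm).
Replace fruit rings with protein crunch + barley squares: the trade gains 60 net, giving 790 at 64 cm.
No other feasible combination exceeds 790.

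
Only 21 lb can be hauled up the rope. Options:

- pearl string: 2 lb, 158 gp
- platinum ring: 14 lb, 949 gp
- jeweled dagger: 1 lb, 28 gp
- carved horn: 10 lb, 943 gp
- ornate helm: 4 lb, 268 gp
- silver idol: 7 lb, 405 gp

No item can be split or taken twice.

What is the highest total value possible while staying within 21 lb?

Greedy by ratio would take pearl string + jeweled dagger + carved horn + ornate helm: 17 lb used, total 1397.
Replace pearl string and jeweled dagger with silver idol: the trade gains 219 net, giving 1616 at 21 lb.
An exhaustive check of the 64 subsets confirms 1616.

1616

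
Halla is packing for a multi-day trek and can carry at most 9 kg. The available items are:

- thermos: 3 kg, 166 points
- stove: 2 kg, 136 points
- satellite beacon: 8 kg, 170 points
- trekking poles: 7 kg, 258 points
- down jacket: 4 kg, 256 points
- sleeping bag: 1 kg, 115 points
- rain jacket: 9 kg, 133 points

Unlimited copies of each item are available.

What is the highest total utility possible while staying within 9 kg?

1035

The ratio ordering already packs tightly: 9×sleeping bag, 9 kg, 1035.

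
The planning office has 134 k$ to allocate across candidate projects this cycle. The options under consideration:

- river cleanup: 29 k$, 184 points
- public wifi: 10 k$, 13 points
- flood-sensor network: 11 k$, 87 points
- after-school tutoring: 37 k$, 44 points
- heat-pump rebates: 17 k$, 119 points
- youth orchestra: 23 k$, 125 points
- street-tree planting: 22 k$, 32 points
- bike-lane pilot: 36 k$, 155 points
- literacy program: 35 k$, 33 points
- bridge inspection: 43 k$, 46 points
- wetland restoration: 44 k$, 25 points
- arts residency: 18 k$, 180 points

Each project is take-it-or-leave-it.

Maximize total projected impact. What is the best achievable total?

850

River cleanup + flood-sensor network + heat-pump rebates + youth orchestra + bike-lane pilot + arts residency uses 134 of the 134 k$ and totals 850.
Next best is river cleanup + public wifi + heat-pump rebates + youth orchestra + bike-lane pilot + arts residency at 776 (133 k$) — short by 74.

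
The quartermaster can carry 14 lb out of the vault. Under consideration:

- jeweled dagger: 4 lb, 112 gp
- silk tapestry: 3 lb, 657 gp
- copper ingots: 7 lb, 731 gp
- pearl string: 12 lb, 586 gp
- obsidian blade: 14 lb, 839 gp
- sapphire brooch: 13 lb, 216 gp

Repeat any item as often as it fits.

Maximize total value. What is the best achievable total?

2628

4×silk tapestry uses 12 of the 14 lb and totals 2628.
Every other selection either busts 14 lb or fails to beat 2628.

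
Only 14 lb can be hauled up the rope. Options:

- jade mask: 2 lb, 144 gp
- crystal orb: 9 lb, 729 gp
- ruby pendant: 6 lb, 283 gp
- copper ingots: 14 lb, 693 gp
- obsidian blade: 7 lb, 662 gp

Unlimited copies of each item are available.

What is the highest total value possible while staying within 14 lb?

1324

Density check — obsidian blade 94.57, crystal orb 81.00, jade mask 72.00 are the best per lb.
2×obsidian blade uses 14 of the 14 lb and totals 1324.
Nothing else within 14 lb beats 1324.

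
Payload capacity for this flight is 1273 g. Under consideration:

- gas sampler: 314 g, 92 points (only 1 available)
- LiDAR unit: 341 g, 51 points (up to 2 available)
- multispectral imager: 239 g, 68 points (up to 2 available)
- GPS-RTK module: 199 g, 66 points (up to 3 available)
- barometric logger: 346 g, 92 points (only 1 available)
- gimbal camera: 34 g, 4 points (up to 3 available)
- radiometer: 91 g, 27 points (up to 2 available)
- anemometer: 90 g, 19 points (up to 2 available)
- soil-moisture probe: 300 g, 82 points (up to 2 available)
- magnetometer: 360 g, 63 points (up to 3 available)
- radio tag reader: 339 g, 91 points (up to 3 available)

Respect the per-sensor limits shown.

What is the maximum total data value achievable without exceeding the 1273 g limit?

Ranking by ratio (data value/g): GPS-RTK module 0.33, radiometer 0.30, gas sampler 0.29.
Greedy by ratio would take gas sampler + 3×GPS-RTK module + 2×radiometer + 2×anemometer: 1273 g used, total 382.
The 494 g tied up in gas sampler and 2×anemometer is better spent on 2×multispectral imager — total rises to 388 (1257 g).
Every other selection either busts 1273 g or exceeds an availability limit or fails to beat 388.

388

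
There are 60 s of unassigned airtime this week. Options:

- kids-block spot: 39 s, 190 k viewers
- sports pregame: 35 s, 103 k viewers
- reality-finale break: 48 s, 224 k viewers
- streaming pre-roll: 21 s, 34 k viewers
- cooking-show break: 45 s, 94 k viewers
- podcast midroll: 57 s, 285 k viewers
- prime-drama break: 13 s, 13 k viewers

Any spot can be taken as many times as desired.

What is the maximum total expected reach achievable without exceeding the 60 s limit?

Podcast midroll uses 57 of the 60 s and totals 285.
Every other selection either busts 60 s or fails to beat 285.

285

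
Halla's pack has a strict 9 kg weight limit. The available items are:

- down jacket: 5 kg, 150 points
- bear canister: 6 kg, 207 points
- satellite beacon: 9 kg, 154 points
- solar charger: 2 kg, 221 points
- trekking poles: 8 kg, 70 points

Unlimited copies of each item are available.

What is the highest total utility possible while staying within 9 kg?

By utility per kg: solar charger 110.50, bear canister 34.50, down jacket 30.00 lead.
4×solar charger uses 8 of the 9 kg and totals 884.
The spare 1 kg is too small for any remaining item, and no exchange beats 884.

884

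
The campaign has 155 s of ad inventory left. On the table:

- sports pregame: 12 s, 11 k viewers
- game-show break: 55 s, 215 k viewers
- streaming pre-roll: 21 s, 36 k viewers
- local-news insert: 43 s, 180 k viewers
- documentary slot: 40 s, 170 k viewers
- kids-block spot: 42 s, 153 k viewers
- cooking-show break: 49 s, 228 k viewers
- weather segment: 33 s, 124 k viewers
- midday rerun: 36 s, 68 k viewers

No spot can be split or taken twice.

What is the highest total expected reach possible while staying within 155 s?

Ranking by ratio (expected reach/s): cooking-show break 4.65, documentary slot 4.25, local-news insert 4.19, game-show break 3.91.
A density-first pass picks streaming pre-roll + local-news insert + documentary slot + cooking-show break — 614 at 153 s.
Replace streaming pre-roll and documentary slot with game-show break: the trade gains 9 net, giving 623 at 147 s.
Next best is streaming pre-roll + local-news insert + documentary slot + cooking-show break at 614 (153 s) — short by 9.

623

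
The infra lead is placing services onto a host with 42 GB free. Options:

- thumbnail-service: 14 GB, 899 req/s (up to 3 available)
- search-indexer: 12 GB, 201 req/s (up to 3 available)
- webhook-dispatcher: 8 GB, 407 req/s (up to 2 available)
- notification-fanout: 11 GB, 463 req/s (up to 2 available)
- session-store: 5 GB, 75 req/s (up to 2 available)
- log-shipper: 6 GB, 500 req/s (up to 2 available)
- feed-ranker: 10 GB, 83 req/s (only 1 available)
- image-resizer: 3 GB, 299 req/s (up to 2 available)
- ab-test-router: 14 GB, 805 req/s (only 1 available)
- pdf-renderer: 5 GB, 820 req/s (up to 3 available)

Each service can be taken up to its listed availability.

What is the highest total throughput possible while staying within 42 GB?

4465

Density check — pdf-renderer 164.00, image-resizer 99.67, log-shipper 83.33, thumbnail-service 64.21 are the best per GB.
Webhook-dispatcher + 2×log-shipper + 2×image-resizer + 3×pdf-renderer uses 41 of the 42 GB and totals 4465.
That's the maximum — no swap from here does better than 4465.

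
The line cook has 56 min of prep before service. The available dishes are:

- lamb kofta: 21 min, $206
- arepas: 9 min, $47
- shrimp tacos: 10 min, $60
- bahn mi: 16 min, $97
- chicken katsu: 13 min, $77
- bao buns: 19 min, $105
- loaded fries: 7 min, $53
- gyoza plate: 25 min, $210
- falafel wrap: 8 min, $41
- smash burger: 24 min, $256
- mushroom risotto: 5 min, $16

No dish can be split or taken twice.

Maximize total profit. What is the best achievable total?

522

Ranking by ratio (profit/min): smash burger 10.67, lamb kofta 9.81, gyoza plate 8.40, loaded fries 7.57.
Filling by ratio: lamb kofta + loaded fries + smash burger for 515, with 4 min left unused.
Dropping loaded fries frees 7 min; slotting in shrimp tacos (10 min) lifts the total to 522 at 55 min.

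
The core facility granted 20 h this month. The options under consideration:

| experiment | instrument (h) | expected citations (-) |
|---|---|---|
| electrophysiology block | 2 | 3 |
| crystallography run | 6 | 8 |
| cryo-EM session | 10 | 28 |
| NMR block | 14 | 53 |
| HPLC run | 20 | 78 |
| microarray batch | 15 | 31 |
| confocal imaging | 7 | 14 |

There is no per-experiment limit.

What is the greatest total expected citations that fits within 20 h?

By expected citations per h: HPLC run 3.90, NMR block 3.79, cryo-EM session 2.80, microarray batch 2.07 lead.
Taking HPLC run: 20 h used, 78 in expected citations.
Every other selection either busts 20 h or fails to beat 78.

78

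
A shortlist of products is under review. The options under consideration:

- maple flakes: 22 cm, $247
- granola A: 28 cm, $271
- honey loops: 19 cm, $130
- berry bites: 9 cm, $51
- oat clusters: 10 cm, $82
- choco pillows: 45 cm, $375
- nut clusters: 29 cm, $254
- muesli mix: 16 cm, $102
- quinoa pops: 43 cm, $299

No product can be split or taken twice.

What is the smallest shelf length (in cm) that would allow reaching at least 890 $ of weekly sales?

95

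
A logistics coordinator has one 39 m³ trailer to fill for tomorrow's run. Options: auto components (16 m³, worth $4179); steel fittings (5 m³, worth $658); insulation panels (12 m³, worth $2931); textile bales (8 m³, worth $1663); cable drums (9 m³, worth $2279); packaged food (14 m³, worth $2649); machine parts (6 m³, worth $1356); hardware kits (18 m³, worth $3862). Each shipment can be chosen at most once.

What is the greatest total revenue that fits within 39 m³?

Filling by ratio: auto components + insulation panels + cable drums for 9389, with 2 m³ left unused.
The 12 m³ tied up in insulation panels is better spent on textile bales + machine parts — total rises to 9477 (39 m³).
Next best is auto components + insulation panels + cable drums at 9389 (37 m³) — short by 88.

9477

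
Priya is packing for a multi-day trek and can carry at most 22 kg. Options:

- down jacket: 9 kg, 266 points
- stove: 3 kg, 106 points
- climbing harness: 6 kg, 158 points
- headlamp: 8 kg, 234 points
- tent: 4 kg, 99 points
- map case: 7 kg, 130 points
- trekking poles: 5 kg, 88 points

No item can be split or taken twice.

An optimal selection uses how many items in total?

The maximum utility within 22 kg is 629.
For example down jacket + stove + climbing harness + tent achieves it, using 22 kg.
All optima have 4 items.

4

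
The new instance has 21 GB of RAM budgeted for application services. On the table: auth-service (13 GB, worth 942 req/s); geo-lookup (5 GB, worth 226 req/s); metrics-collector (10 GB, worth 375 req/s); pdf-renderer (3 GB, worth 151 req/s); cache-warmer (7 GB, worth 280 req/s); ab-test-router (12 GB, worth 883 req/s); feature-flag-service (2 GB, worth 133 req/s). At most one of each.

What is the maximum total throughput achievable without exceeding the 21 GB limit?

1319

The ratio heuristic lands on pdf-renderer + ab-test-router + feature-flag-service (1167) but leaves 4 GB idle.
Dropping ab-test-router and feature-flag-service frees 14 GB; slotting in auth-service + geo-lookup (18 GB) lifts the total to 1319 at 21 GB.
Next best is auth-service + geo-lookup + feature-flag-service at 1301 (20 GB) — short by 18.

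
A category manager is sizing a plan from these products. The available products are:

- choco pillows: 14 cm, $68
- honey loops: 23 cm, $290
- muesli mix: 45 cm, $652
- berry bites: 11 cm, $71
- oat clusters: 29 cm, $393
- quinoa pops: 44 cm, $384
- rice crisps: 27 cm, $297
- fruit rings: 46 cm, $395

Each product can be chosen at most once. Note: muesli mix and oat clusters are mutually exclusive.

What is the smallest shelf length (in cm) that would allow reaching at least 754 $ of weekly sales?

Look for the lowest-shelf combination reaching 754.
honey loops + berry bites + oat clusters: 754 weekly sales at 63 cm.
Any bundle with less than 63 cm falls short of 754.

63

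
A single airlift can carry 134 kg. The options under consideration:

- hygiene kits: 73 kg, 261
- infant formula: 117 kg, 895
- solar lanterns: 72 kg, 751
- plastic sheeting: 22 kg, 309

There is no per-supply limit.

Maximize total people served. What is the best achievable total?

Density check — plastic sheeting 14.05, solar lanterns 10.43, infant formula 7.65, hygiene kits 3.58 are the best per kg.
6×plastic sheeting uses 132 of the 134 kg and totals 1854.
Every other selection either busts 134 kg or fails to beat 1854.

1854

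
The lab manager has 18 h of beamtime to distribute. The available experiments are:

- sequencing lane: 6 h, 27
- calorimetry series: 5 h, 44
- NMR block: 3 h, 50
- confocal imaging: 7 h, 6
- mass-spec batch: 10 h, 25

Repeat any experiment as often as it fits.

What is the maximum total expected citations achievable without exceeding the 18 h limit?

300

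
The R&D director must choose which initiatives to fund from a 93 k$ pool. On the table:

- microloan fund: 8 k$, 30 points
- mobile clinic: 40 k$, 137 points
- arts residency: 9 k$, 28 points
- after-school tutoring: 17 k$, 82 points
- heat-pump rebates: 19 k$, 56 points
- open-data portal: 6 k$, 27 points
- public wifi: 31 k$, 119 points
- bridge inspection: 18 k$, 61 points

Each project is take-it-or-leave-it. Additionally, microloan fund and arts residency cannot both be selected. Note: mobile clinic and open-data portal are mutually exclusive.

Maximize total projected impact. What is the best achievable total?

348

Best packing: microloan fund + after-school tutoring + heat-pump rebates + public wifi + bridge inspection — 93 k$, 348 total.
That's the maximum — no feasible swap from here does better than 348.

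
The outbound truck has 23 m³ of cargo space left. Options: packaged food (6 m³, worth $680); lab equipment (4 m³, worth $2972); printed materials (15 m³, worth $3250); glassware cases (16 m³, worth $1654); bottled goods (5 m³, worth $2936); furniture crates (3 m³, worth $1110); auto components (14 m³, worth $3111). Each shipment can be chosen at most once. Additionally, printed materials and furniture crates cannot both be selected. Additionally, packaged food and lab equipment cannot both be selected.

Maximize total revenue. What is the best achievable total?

Best packing: lab equipment + bottled goods + auto components — 23 m³, 9019 total.

9019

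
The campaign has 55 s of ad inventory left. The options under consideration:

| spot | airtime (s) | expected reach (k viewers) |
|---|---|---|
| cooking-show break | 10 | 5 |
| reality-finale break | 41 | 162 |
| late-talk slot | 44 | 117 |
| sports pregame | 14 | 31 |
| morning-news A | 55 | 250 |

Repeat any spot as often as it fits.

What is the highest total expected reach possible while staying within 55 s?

The ratio ordering already packs tightly: morning-news A, 55 s, 250.
Nothing else within 55 s beats 250.

250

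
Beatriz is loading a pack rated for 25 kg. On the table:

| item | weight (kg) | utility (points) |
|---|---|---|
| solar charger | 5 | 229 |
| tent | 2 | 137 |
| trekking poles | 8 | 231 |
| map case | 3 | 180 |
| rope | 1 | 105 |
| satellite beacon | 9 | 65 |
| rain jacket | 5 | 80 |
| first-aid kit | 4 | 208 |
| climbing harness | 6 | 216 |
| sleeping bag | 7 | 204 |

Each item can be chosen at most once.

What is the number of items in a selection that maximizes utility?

6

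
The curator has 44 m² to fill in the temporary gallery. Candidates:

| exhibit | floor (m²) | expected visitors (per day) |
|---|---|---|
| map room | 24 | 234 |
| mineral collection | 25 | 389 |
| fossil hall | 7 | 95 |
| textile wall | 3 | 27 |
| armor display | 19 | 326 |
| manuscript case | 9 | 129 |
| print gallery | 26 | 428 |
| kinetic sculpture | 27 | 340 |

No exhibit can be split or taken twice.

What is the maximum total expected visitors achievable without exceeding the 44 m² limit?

715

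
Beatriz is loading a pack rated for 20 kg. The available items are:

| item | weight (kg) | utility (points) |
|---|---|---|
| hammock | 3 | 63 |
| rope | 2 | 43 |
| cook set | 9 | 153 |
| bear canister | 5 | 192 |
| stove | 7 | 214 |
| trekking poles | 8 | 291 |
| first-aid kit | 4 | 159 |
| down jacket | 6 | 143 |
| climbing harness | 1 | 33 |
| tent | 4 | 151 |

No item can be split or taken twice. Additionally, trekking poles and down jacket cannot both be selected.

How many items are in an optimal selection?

Optimal total is 718.
One optimal bundle: rope + bear canister + trekking poles + first-aid kit + climbing harness (20 kg).
All optima have 5 items.

5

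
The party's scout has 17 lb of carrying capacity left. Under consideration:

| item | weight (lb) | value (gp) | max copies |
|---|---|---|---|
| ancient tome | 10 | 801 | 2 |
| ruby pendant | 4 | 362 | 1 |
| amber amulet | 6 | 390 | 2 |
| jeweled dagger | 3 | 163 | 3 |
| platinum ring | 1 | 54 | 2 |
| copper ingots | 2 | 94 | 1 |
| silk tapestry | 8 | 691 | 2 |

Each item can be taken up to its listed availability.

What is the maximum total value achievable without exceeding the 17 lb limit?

1436

By value per lb: ruby pendant 90.50, silk tapestry 86.38, ancient tome 80.10, amber amulet 65.00 lead.
Taking the top-ratio items first gives ruby pendant + jeweled dagger + 2×platinum ring + silk tapestry for 1324 (17 lb).
Dropping ruby pendant and jeweled dagger and platinum ring frees 8 lb; slotting in silk tapestry (8 lb) lifts the total to 1436 at 17 lb.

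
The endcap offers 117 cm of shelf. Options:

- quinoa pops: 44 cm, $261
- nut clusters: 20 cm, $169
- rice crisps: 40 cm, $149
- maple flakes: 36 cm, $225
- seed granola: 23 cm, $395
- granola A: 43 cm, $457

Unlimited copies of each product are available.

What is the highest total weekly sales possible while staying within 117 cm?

Density check — seed granola 17.17, granola A 10.63, nut clusters 8.45, maple flakes 6.25 are the best per cm.
Taking 5×seed granola: 115 cm used, 1975 in weekly sales.

1975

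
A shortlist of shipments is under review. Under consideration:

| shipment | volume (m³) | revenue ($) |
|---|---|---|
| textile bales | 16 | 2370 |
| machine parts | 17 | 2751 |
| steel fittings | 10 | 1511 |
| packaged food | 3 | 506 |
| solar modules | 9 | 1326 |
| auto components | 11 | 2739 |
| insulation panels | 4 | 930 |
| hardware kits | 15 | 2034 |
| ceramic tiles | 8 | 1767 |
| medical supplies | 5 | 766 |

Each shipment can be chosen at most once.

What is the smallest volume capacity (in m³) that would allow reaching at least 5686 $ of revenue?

26

Need the lightest bundle worth ≥ 5686.
Taking packaged food + auto components + insulation panels + ceramic tiles gives 5942 (≥ 5686) for 26 m³.
No combination under 26 m³ hits 5686.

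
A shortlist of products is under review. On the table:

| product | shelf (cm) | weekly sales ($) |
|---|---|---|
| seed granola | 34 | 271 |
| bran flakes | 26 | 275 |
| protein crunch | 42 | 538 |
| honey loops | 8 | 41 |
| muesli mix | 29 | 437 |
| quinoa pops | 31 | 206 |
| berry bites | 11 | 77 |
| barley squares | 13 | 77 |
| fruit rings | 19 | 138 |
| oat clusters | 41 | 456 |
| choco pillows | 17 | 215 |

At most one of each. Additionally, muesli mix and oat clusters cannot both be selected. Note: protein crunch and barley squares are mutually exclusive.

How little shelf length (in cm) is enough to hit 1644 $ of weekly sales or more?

Need the lightest bundle worth ≥ 1644.
bran flakes + protein crunch + honey loops + muesli mix + fruit rings + choco pillows reaches 1644 using 141 cm.
No combination under 141 cm hits 1644.

141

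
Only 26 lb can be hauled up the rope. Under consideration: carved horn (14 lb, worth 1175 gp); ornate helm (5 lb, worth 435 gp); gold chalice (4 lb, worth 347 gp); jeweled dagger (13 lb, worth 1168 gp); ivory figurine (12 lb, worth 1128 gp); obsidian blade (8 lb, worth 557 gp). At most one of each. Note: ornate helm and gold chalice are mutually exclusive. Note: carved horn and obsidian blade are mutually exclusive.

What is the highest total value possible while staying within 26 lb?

Taking the top-ratio items first gives jeweled dagger + ivory figurine for 2296 (25 lb).
Dropping jeweled dagger frees 13 lb; slotting in carved horn (14 lb) lifts the total to 2303 at 26 lb.
No other feasible combination exceeds 2303.

2303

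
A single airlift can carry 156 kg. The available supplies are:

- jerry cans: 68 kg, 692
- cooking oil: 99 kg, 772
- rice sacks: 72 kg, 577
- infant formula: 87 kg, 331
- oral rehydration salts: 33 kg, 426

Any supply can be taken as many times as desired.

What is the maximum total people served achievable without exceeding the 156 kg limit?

1704

Taking 4×oral rehydration salts: 132 kg used, 1704 in people served.
The spare 24 kg is too small for any remaining supply, and no exchange beats 1704.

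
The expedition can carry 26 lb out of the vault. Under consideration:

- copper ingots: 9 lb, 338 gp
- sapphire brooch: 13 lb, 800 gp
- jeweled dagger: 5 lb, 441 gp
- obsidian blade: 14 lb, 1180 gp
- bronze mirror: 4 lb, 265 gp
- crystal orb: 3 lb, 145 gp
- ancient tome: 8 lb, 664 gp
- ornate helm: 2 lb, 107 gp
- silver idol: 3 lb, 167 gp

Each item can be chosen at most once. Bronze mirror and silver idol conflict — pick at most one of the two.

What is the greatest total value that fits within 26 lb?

2109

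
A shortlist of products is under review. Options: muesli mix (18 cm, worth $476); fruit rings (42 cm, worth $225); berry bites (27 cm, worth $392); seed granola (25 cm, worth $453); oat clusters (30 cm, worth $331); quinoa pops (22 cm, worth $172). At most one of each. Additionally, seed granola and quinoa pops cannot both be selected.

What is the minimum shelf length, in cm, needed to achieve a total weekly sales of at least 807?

Need the lightest bundle worth ≥ 807.
muesli mix + seed granola: 929 weekly sales at 43 cm.
Below 43 cm the best achievable stays under 807.

43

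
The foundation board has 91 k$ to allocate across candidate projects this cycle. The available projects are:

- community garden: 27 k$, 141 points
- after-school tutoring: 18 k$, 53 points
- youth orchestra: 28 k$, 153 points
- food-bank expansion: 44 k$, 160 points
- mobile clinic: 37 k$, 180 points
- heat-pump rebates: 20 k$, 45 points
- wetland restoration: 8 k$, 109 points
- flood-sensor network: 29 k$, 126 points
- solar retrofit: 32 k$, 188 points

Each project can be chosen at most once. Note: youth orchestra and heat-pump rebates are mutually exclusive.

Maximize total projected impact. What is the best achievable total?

Ranking by ratio (projected impact/k$): wetland restoration 13.62, solar retrofit 5.88, youth orchestra 5.46, community garden 5.22.
Best packing: after-school tutoring + youth orchestra + wetland restoration + solar retrofit — 86 k$, 503 total.
The closest alternative, after-school tutoring + youth orchestra + mobile clinic + wetland restoration, reaches only 495.

503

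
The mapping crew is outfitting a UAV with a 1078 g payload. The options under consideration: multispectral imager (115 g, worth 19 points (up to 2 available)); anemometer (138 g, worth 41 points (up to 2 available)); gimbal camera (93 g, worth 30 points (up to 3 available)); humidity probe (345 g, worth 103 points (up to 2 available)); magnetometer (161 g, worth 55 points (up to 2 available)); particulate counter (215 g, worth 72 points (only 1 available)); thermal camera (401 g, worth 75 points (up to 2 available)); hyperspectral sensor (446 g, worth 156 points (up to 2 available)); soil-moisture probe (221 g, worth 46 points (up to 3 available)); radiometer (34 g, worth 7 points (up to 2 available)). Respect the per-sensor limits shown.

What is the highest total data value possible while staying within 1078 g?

372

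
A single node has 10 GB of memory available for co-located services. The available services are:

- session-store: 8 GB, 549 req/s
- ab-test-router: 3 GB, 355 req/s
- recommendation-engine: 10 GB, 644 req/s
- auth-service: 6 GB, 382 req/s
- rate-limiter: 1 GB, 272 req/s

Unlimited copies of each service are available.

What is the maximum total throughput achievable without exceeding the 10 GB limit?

Density check — rate-limiter 272.00, ab-test-router 118.33, session-store 68.62 are the best per GB.
Taking 10×rate-limiter: 10 GB used, 2720 in throughput.
Every other selection either busts 10 GB or fails to beat 2720.

2720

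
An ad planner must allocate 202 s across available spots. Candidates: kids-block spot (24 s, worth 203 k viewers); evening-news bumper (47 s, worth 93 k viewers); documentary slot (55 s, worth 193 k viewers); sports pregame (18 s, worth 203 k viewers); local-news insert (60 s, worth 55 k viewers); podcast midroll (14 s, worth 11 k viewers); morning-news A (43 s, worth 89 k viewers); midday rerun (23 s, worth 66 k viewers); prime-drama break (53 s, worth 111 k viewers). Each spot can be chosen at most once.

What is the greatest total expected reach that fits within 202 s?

803

A density-first pass picks kids-block spot + documentary slot + sports pregame + podcast midroll + midday rerun + prime-drama break — 787 at 187 s.
The 37 s tied up in podcast midroll and midday rerun is better spent on evening-news bumper — total rises to 803 (197 s).
Runner-up kids-block spot + documentary slot + sports pregame + morning-news A + prime-drama break tops out at 799.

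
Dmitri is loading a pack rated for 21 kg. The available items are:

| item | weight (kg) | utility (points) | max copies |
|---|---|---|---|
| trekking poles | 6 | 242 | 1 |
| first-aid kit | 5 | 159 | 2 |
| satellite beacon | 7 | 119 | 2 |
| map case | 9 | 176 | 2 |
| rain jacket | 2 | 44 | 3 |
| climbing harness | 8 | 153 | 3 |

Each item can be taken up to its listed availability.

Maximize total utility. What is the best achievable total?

648

The ratio ordering already packs tightly: trekking poles + 2×first-aid kit + 2×rain jacket, 20 kg, 648.
Every other selection either busts 21 kg or exceeds an availability limit or fails to beat 648.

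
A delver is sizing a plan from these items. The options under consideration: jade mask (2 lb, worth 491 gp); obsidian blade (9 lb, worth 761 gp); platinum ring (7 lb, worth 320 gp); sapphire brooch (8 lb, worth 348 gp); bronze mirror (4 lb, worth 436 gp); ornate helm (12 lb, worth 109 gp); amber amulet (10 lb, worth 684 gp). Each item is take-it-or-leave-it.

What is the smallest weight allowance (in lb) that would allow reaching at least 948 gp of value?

11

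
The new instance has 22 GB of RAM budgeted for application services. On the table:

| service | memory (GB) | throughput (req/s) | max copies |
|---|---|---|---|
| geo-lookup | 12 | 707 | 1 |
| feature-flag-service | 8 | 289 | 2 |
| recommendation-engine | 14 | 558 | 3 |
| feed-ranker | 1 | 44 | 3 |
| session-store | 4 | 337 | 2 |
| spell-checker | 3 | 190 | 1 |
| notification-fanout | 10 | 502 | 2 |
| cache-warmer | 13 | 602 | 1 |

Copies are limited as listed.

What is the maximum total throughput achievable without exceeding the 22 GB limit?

1469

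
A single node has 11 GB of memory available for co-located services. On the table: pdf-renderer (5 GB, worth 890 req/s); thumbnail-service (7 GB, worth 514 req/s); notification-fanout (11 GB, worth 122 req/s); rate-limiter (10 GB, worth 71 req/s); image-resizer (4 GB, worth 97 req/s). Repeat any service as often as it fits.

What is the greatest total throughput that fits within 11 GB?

Ranking by ratio (throughput/GB): pdf-renderer 178.00, thumbnail-service 73.43, image-resizer 24.25.
Taking 2×pdf-renderer: 10 GB used, 1780 in throughput.
Every other selection either busts 11 GB or fails to beat 1780.

1780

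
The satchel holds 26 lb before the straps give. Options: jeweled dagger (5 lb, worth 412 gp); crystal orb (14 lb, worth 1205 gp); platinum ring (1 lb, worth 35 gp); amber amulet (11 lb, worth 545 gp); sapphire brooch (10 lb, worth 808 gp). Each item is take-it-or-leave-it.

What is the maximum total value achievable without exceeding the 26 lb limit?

Ranking by ratio (value/lb): crystal orb 86.07, jeweled dagger 82.40, sapphire brooch 80.80, amber amulet 49.55.
Taking the top-ratio items first gives jeweled dagger + crystal orb + platinum ring for 1652 (20 lb).
Dropping jeweled dagger frees 5 lb; slotting in sapphire brooch (10 lb) lifts the total to 2048 at 25 lb.
That's the maximum — no swap from here does better than 2048.

2048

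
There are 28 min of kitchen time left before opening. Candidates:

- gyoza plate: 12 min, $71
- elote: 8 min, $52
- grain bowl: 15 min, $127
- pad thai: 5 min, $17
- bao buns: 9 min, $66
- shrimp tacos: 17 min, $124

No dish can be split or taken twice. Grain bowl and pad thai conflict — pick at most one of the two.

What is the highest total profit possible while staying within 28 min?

198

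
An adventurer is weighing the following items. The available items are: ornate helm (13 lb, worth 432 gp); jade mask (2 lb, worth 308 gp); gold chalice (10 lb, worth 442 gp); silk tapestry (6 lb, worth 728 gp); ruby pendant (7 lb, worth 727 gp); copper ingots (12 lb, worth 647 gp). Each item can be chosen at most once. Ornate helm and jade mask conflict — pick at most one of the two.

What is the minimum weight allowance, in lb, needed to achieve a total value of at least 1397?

13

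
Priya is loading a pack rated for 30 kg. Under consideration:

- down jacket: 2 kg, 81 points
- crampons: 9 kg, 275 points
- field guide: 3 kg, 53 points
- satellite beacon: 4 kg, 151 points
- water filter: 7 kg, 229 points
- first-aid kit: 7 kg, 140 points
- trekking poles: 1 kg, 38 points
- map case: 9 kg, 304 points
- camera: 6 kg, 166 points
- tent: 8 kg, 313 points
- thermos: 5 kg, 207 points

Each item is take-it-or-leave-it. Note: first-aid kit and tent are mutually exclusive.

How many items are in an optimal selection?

6

The maximum utility within 30 kg is 1094.
For example down jacket + satellite beacon + trekking poles + map case + tent + thermos achieves it, using 29 kg.
All optima have 6 items.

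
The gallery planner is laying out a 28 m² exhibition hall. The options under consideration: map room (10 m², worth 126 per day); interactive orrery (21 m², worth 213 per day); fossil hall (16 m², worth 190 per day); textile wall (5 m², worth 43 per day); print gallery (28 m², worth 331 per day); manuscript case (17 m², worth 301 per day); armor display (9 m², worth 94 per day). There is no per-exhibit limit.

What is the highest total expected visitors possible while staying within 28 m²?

427

Ranking by ratio (expected visitors/m²): manuscript case 17.71, map room 12.60, fossil hall 11.88.
The ratio ordering already packs tightly: map room + manuscript case, 27 m², 427.
The spare 1 m² is too small for any remaining exhibit, and no exchange beats 427.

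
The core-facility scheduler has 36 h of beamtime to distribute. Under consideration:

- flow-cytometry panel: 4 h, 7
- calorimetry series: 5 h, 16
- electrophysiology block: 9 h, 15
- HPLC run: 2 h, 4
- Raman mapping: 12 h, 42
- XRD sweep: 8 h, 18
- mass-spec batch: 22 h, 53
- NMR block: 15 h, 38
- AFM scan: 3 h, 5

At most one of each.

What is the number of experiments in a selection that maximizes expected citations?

Best achievable expected citations is 103.
For example flow-cytometry panel + calorimetry series + Raman mapping + NMR block achieves it, using 36 h.
All optima have 4 experiments.

4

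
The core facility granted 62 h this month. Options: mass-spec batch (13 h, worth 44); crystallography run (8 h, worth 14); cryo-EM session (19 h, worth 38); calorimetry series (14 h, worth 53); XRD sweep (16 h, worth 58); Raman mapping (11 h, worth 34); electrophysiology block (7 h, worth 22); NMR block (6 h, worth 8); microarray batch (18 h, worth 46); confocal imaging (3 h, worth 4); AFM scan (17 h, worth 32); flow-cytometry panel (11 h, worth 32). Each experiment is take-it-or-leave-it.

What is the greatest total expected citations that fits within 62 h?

Mass-spec batch + calorimetry series + XRD sweep + Raman mapping + electrophysiology block uses 61 of the 62 h and totals 211.
The spare 1 h is too small for any remaining experiment, and no exchange beats 211.

211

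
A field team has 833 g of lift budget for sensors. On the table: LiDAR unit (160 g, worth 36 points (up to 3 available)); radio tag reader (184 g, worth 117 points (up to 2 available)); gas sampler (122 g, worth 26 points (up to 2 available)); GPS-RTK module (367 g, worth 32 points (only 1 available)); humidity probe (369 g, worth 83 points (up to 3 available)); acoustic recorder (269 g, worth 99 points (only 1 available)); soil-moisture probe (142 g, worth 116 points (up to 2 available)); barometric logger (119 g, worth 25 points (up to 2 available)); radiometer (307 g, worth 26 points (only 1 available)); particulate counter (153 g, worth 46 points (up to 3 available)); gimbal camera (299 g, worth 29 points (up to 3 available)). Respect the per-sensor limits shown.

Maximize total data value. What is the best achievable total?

The ratio ordering already packs tightly: 2×radio tag reader + 2×soil-moisture probe + particulate counter, 805 g, 512.
Nothing else within 833 g beats 512.

512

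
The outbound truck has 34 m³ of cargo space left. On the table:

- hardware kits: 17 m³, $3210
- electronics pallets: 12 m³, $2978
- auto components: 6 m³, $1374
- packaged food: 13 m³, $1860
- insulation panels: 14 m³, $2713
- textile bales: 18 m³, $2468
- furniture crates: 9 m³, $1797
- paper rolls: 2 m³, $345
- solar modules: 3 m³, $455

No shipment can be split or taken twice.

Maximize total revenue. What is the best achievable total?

7410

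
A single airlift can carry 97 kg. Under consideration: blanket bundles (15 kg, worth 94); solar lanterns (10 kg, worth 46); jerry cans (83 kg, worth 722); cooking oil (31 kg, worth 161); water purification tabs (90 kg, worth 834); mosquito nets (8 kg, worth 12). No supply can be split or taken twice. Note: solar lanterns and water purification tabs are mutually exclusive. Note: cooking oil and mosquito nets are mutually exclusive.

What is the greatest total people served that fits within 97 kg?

834

Water purification tabs uses 90 of the 97 kg and totals 834.
Runner-up solar lanterns + jerry cans tops out at 768.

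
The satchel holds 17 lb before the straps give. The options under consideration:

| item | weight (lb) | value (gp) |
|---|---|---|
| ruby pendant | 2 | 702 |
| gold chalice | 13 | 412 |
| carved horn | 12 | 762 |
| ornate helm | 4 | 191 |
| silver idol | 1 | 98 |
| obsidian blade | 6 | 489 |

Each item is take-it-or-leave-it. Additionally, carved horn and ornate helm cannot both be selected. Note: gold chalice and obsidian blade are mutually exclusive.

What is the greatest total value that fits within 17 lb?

A density-first pass picks ruby pendant + ornate helm + silver idol + obsidian blade — 1480 at 13 lb.
Dropping ornate helm and obsidian blade frees 10 lb; slotting in carved horn (12 lb) lifts the total to 1562 at 15 lb.
Next best is ruby pendant + ornate helm + silver idol + obsidian blade at 1480 (13 lb) — short by 82.

1562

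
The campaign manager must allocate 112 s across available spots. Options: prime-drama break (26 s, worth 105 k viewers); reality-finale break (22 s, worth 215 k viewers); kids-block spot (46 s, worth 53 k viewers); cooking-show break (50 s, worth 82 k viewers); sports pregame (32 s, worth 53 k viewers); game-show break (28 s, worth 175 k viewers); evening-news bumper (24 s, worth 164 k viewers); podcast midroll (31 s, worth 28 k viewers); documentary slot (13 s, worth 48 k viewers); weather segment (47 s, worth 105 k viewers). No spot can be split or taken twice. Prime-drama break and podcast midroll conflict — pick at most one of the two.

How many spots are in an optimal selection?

Optimal total is 659.
For example prime-drama break + reality-finale break + game-show break + evening-news bumper achieves it, using 100 s.
All optima have 4 spots.

4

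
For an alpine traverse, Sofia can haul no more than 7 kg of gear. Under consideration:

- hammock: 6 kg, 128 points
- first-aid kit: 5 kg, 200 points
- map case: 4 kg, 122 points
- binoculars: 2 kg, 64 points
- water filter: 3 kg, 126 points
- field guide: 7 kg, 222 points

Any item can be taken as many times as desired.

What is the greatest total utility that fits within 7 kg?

264

A density-first pass picks 2×water filter — 252 at 6 kg.
Dropping 2×water filter frees 6 kg; slotting in first-aid kit + binoculars (7 kg) lifts the total to 264 at 7 kg.
Every other selection either busts 7 kg or fails to beat 264.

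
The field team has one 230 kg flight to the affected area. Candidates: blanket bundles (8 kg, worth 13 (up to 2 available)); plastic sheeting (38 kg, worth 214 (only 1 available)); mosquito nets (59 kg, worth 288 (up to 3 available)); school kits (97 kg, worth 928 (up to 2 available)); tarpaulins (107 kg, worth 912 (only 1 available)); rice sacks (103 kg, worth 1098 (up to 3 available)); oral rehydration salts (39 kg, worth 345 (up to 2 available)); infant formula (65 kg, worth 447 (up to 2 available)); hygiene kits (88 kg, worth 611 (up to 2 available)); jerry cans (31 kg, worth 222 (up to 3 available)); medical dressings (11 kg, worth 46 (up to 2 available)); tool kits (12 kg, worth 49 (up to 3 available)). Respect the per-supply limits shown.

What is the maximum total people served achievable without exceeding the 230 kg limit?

Ranking by ratio (people served/kg): rice sacks 10.66, school kits 9.57, oral rehydration salts 8.85.
Taking the top-ratio supplies first gives 2×rice sacks + 2×medical dressings for 2288 (228 kg).
Replace 2×medical dressings with 2×tool kits: the trade gains 6 net, giving 2294 at 230 kg.
Every other selection either busts 230 kg or exceeds an availability limit or fails to beat 2294.

2294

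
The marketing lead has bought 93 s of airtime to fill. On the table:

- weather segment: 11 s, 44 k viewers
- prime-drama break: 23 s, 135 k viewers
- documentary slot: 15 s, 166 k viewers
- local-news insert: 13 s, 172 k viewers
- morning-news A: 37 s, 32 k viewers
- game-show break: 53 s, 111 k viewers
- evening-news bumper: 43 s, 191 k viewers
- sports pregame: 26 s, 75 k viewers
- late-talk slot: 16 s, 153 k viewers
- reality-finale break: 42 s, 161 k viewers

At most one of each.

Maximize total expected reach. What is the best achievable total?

The ratio heuristic lands on weather segment + prime-drama break + documentary slot + local-news insert + late-talk slot (670) but leaves 15 s idle.
Dropping weather segment frees 11 s; slotting in sports pregame (26 s) lifts the total to 701 at 93 s.

701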